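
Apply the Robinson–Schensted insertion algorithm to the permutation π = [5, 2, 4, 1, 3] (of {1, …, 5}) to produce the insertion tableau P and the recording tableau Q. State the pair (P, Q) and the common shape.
P = [1, 3] / [2, 4] / [5];  Q = [1, 3] / [2, 5] / [4];  common shape = (2, 2, 1)

Row-insert the values π_1, π_2, … into P one at a time, bumping the leftmost entry strictly greater than the inserted value down to the next row. The recording tableau Q records, in position (i, j), the step at which that cell was added to P.
  Insert 5 (step 1): P = [5];  Q = [1]
  Insert 2 (step 2): P = [2] / [5];  Q = [1] / [2]
  Insert 4 (step 3): P = [2, 4] / [5];  Q = [1, 3] / [2]
  Insert 1 (step 4): P = [1, 4] / [2] / [5];  Q = [1, 3] / [2] / [4]
  Insert 3 (step 5): P = [1, 3] / [2, 4] / [5];  Q = [1, 3] / [2, 5] / [4]
Final shape: (2, 2, 1).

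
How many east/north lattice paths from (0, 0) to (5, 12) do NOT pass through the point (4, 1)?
Number of paths = 6128

Total paths from (0, 0) to (5, 12): C(17, 5) = 6188. Paths through (4, 1): (paths (0, 0) → (4, 1)) × (paths (4, 1) → (5, 12)) = C(5, 4) · C(12, 1) = 5 · 12 = 60. Avoidance count = 6188 − 60 = 6128.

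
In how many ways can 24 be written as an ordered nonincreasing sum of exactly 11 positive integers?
p(24, 11 parts) = 99

Partitions of n into exactly k parts are in bijection with partitions of n − k into at most k parts (subtract 1 from each part). So p(24, exactly 11) = p(13, parts ≤ 11). Computing via the recurrence p(m, j) = p(m, j−1) + p(m−j, j) gives 99.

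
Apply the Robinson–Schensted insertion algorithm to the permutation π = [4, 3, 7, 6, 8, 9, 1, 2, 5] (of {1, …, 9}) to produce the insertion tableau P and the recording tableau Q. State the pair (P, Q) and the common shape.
P = [1, 2, 5, 9] / [3, 6, 8] / [4, 7];  Q = [1, 3, 5, 6] / [2, 4, 9] / [7, 8];  common shape = (4, 3, 2)

Row-insert the values π_1, π_2, … into P one at a time, bumping the leftmost entry strictly greater than the inserted value down to the next row. The recording tableau Q records, in position (i, j), the step at which that cell was added to P.
  Insert 4 (step 1): P = [4];  Q = [1]
  Insert 3 (step 2): P = [3] / [4];  Q = [1] / [2]
  Insert 7 (step 3): P = [3, 7] / [4];  Q = [1, 3] / [2]
  Insert 6 (step 4): P = [3, 6] / [4, 7];  Q = [1, 3] / [2, 4]
  Insert 8 (step 5): P = [3, 6, 8] / [4, 7];  Q = [1, 3, 5] / [2, 4]
  Insert 9 (step 6): P = [3, 6, 8, 9] / [4, 7];  Q = [1, 3, 5, 6] / [2, 4]
  Insert 1 (step 7): P = [1, 6, 8, 9] / [3, 7] / [4];  Q = [1, 3, 5, 6] / [2, 4] / [7]
  Insert 2 (step 8): P = [1, 2, 8, 9] / [3, 6] / [4, 7];  Q = [1, 3, 5, 6] / [2, 4] / [7, 8]
  Insert 5 (step 9): P = [1, 2, 5, 9] / [3, 6, 8] / [4, 7];  Q = [1, 3, 5, 6] / [2, 4, 9] / [7, 8]
Final shape: (4, 3, 2).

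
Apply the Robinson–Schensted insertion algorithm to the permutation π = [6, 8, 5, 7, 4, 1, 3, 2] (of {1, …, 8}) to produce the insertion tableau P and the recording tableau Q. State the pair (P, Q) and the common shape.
P = [1, 2] / [3, 7] / [4, 8] / [5] / [6];  Q = [1, 2] / [3, 4] / [5, 7] / [6] / [8];  common shape = (2, 2, 2, 1, 1)

Row-insert the values π_1, π_2, … into P one at a time, bumping the leftmost entry strictly greater than the inserted value down to the next row. The recording tableau Q records, in position (i, j), the step at which that cell was added to P.
  Insert 6 (step 1): P = [6];  Q = [1]
  Insert 8 (step 2): P = [6, 8];  Q = [1, 2]
  Insert 5 (step 3): P = [5, 8] / [6];  Q = [1, 2] / [3]
  Insert 7 (step 4): P = [5, 7] / [6, 8];  Q = [1, 2] / [3, 4]
  Insert 4 (step 5): P = [4, 7] / [5, 8] / [6];  Q = [1, 2] / [3, 4] / [5]
  Insert 1 (step 6): P = [1, 7] / [4, 8] / [5] / [6];  Q = [1, 2] / [3, 4] / [5] / [6]
  Insert 3 (step 7): P = [1, 3] / [4, 7] / [5, 8] / [6];  Q = [1, 2] / [3, 4] / [5, 7] / [6]
  Insert 2 (step 8): P = [1, 2] / [3, 7] / [4, 8] / [5] / [6];  Q = [1, 2] / [3, 4] / [5, 7] / [6] / [8]
Final shape: (2, 2, 2, 1, 1).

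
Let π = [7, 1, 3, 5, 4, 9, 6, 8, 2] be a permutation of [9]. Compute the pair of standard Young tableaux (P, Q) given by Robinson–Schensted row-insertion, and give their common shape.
P = [1, 2, 4, 6, 8] / [3, 9] / [5] / [7];  Q = [1, 3, 4, 6, 8] / [2, 7] / [5] / [9];  common shape = (5, 2, 1, 1)

Row-insert the values π_1, π_2, … into P one at a time, bumping the leftmost entry strictly greater than the inserted value down to the next row. The recording tableau Q records, in position (i, j), the step at which that cell was added to P.
  Insert 7 (step 1): P = [7];  Q = [1]
  Insert 1 (step 2): P = [1] / [7];  Q = [1] / [2]
  Insert 3 (step 3): P = [1, 3] / [7];  Q = [1, 3] / [2]
  Insert 5 (step 4): P = [1, 3, 5] / [7];  Q = [1, 3, 4] / [2]
  Insert 4 (step 5): P = [1, 3, 4] / [5] / [7];  Q = [1, 3, 4] / [2] / [5]
  Insert 9 (step 6): P = [1, 3, 4, 9] / [5] / [7];  Q = [1, 3, 4, 6] / [2] / [5]
  Insert 6 (step 7): P = [1, 3, 4, 6] / [5, 9] / [7];  Q = [1, 3, 4, 6] / [2, 7] / [5]
  Insert 8 (step 8): P = [1, 3, 4, 6, 8] / [5, 9] / [7];  Q = [1, 3, 4, 6, 8] / [2, 7] / [5]
  Insert 2 (step 9): P = [1, 2, 4, 6, 8] / [3, 9] / [5] / [7];  Q = [1, 3, 4, 6, 8] / [2, 7] / [5] / [9]
Final shape: (5, 2, 1, 1).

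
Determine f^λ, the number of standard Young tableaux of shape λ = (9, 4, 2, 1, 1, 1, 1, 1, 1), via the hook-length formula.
# SYT of shape (9, 4, 2, 1, 1, 1, 1, 1, 1) = 88230870

Hook-length formula: f^λ = n! / Π hook(c), product over all cells c of the Young diagram. For λ = (9, 4, 2, 1, 1, 1, 1, 1, 1), n = 21 boxes. Hook lengths by row (left-to-right, top-to-bottom): [17, 10, 8, 7, 5, 4, 3, 2, 1]; [11, 4, 2, 1]; [8, 1]; [6]; [5]; [4]; [3]; [2]; [1]. Product of hooks = 579059712000. So f^λ = 21! / 579059712000 = 51090942171709440000 / 579059712000 = 88230870.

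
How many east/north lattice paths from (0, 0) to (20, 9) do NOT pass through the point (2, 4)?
Number of paths = 9510270

Total paths from (0, 0) to (20, 9): C(29, 20) = 10015005. Paths through (2, 4): (paths (0, 0) → (2, 4)) × (paths (2, 4) → (20, 9)) = C(6, 2) · C(23, 18) = 15 · 33649 = 504735. Avoidance count = 10015005 − 504735 = 9510270.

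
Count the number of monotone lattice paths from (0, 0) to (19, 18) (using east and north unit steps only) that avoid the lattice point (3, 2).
Number of paths = 11661828000

Total paths from (0, 0) to (19, 18): C(37, 19) = 17672631900. Paths through (3, 2): (paths (0, 0) → (3, 2)) × (paths (3, 2) → (19, 18)) = C(5, 3) · C(32, 16) = 10 · 601080390 = 6010803900. Avoidance count = 17672631900 − 6010803900 = 11661828000.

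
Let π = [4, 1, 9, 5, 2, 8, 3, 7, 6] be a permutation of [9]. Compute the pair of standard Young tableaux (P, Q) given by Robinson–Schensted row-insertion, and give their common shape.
P = [1, 2, 3, 6] / [4, 5, 7] / [8] / [9];  Q = [1, 3, 6, 8] / [2, 4, 7] / [5] / [9];  common shape = (4, 3, 1, 1)

Row-insert the values π_1, π_2, … into P one at a time, bumping the leftmost entry strictly greater than the inserted value down to the next row. The recording tableau Q records, in position (i, j), the step at which that cell was added to P.
  Insert 4 (step 1): P = [4];  Q = [1]
  Insert 1 (step 2): P = [1] / [4];  Q = [1] / [2]
  Insert 9 (step 3): P = [1, 9] / [4];  Q = [1, 3] / [2]
  Insert 5 (step 4): P = [1, 5] / [4, 9];  Q = [1, 3] / [2, 4]
  Insert 2 (step 5): P = [1, 2] / [4, 5] / [9];  Q = [1, 3] / [2, 4] / [5]
  Insert 8 (step 6): P = [1, 2, 8] / [4, 5] / [9];  Q = [1, 3, 6] / [2, 4] / [5]
  Insert 3 (step 7): P = [1, 2, 3] / [4, 5, 8] / [9];  Q = [1, 3, 6] / [2, 4, 7] / [5]
  Insert 7 (step 8): P = [1, 2, 3, 7] / [4, 5, 8] / [9];  Q = [1, 3, 6, 8] / [2, 4, 7] / [5]
  Insert 6 (step 9): P = [1, 2, 3, 6] / [4, 5, 7] / [8] / [9];  Q = [1, 3, 6, 8] / [2, 4, 7] / [5] / [9]
Final shape: (4, 3, 1, 1).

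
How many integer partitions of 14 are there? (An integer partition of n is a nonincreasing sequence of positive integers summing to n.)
p(14) = 135

Compute p(n) via the recurrence p(n, m) = p(n, m−1) + p(n−m, m), where p(n, m) counts partitions of n with all parts ≤ m and p(n) = p(n, n). The base cases are p(0, m) = 1 and p(n, 0) = 0 for n > 0. Filling the table yields p(14) = 135. (Euler's pentagonal recurrence is an alternative.)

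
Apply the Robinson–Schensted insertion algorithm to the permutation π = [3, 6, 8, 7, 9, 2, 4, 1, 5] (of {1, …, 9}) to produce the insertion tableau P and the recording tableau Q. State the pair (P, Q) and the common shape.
P = [1, 4, 5, 9] / [2, 6, 7] / [3] / [8];  Q = [1, 2, 3, 5] / [4, 7, 9] / [6] / [8];  common shape = (4, 3, 1, 1)

Row-insert the values π_1, π_2, … into P one at a time, bumping the leftmost entry strictly greater than the inserted value down to the next row. The recording tableau Q records, in position (i, j), the step at which that cell was added to P.
  Insert 3 (step 1): P = [3];  Q = [1]
  Insert 6 (step 2): P = [3, 6];  Q = [1, 2]
  Insert 8 (step 3): P = [3, 6, 8];  Q = [1, 2, 3]
  Insert 7 (step 4): P = [3, 6, 7] / [8];  Q = [1, 2, 3] / [4]
  Insert 9 (step 5): P = [3, 6, 7, 9] / [8];  Q = [1, 2, 3, 5] / [4]
  Insert 2 (step 6): P = [2, 6, 7, 9] / [3] / [8];  Q = [1, 2, 3, 5] / [4] / [6]
  Insert 4 (step 7): P = [2, 4, 7, 9] / [3, 6] / [8];  Q = [1, 2, 3, 5] / [4, 7] / [6]
  Insert 1 (step 8): P = [1, 4, 7, 9] / [2, 6] / [3] / [8];  Q = [1, 2, 3, 5] / [4, 7] / [6] / [8]
  Insert 5 (step 9): P = [1, 4, 5, 9] / [2, 6, 7] / [3] / [8];  Q = [1, 2, 3, 5] / [4, 7, 9] / [6] / [8]
Final shape: (4, 3, 1, 1).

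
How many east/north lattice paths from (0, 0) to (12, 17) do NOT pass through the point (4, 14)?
Number of paths = 51391035

Total paths from (0, 0) to (12, 17): C(29, 12) = 51895935. Paths through (4, 14): (paths (0, 0) → (4, 14)) × (paths (4, 14) → (12, 17)) = C(18, 4) · C(11, 8) = 3060 · 165 = 504900. Avoidance count = 51895935 − 504900 = 51391035.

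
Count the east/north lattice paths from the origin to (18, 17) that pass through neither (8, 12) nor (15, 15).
Number of paths = 2759268540

Inclusion–exclusion. Total paths: C(35, 18) = 4537567650. Through P₁: C(20, 8)·C(15, 10) = 378287910. Through P₂: C(30, 15)·C(5, 3) = 1551175200. Since P₁ is strictly southwest of P₂, a monotone path through both must visit P₁ then P₂; paths through both = C(20, 8)·C(10, 7)·C(5, 3) = 151164000. Avoid both = 4537567650 − 378287910 − 1551175200 + 151164000 = 2759268540.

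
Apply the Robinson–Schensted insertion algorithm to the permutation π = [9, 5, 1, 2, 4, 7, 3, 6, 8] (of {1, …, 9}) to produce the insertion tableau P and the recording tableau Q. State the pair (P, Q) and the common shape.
P = [1, 2, 3, 6, 8] / [4, 7] / [5] / [9];  Q = [1, 4, 5, 6, 9] / [2, 8] / [3] / [7];  common shape = (5, 2, 1, 1)

Row-insert the values π_1, π_2, … into P one at a time, bumping the leftmost entry strictly greater than the inserted value down to the next row. The recording tableau Q records, in position (i, j), the step at which that cell was added to P.
  Insert 9 (step 1): P = [9];  Q = [1]
  Insert 5 (step 2): P = [5] / [9];  Q = [1] / [2]
  Insert 1 (step 3): P = [1] / [5] / [9];  Q = [1] / [2] / [3]
  Insert 2 (step 4): P = [1, 2] / [5] / [9];  Q = [1, 4] / [2] / [3]
  Insert 4 (step 5): P = [1, 2, 4] / [5] / [9];  Q = [1, 4, 5] / [2] / [3]
  Insert 7 (step 6): P = [1, 2, 4, 7] / [5] / [9];  Q = [1, 4, 5, 6] / [2] / [3]
  Insert 3 (step 7): P = [1, 2, 3, 7] / [4] / [5] / [9];  Q = [1, 4, 5, 6] / [2] / [3] / [7]
  Insert 6 (step 8): P = [1, 2, 3, 6] / [4, 7] / [5] / [9];  Q = [1, 4, 5, 6] / [2, 8] / [3] / [7]
  Insert 8 (step 9): P = [1, 2, 3, 6, 8] / [4, 7] / [5] / [9];  Q = [1, 4, 5, 6, 9] / [2, 8] / [3] / [7]
Final shape: (5, 2, 1, 1).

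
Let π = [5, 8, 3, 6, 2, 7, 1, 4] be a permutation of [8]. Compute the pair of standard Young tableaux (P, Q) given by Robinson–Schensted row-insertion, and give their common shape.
P = [1, 4, 7] / [2, 6] / [3, 8] / [5];  Q = [1, 2, 6] / [3, 4] / [5, 8] / [7];  common shape = (3, 2, 2, 1)

Row-insert the values π_1, π_2, … into P one at a time, bumping the leftmost entry strictly greater than the inserted value down to the next row. The recording tableau Q records, in position (i, j), the step at which that cell was added to P.
  Insert 5 (step 1): P = [5];  Q = [1]
  Insert 8 (step 2): P = [5, 8];  Q = [1, 2]
  Insert 3 (step 3): P = [3, 8] / [5];  Q = [1, 2] / [3]
  Insert 6 (step 4): P = [3, 6] / [5, 8];  Q = [1, 2] / [3, 4]
  Insert 2 (step 5): P = [2, 6] / [3, 8] / [5];  Q = [1, 2] / [3, 4] / [5]
  Insert 7 (step 6): P = [2, 6, 7] / [3, 8] / [5];  Q = [1, 2, 6] / [3, 4] / [5]
  Insert 1 (step 7): P = [1, 6, 7] / [2, 8] / [3] / [5];  Q = [1, 2, 6] / [3, 4] / [5] / [7]
  Insert 4 (step 8): P = [1, 4, 7] / [2, 6] / [3, 8] / [5];  Q = [1, 2, 6] / [3, 4] / [5, 8] / [7]
Final shape: (3, 2, 2, 1).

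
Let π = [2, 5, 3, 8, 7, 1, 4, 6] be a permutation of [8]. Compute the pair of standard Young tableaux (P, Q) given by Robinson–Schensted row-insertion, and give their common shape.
P = [1, 3, 4, 6] / [2, 7] / [5, 8];  Q = [1, 2, 4, 8] / [3, 5] / [6, 7];  common shape = (4, 2, 2)

Row-insert the values π_1, π_2, … into P one at a time, bumping the leftmost entry strictly greater than the inserted value down to the next row. The recording tableau Q records, in position (i, j), the step at which that cell was added to P.
  Insert 2 (step 1): P = [2];  Q = [1]
  Insert 5 (step 2): P = [2, 5];  Q = [1, 2]
  Insert 3 (step 3): P = [2, 3] / [5];  Q = [1, 2] / [3]
  Insert 8 (step 4): P = [2, 3, 8] / [5];  Q = [1, 2, 4] / [3]
  Insert 7 (step 5): P = [2, 3, 7] / [5, 8];  Q = [1, 2, 4] / [3, 5]
  Insert 1 (step 6): P = [1, 3, 7] / [2, 8] / [5];  Q = [1, 2, 4] / [3, 5] / [6]
  Insert 4 (step 7): P = [1, 3, 4] / [2, 7] / [5, 8];  Q = [1, 2, 4] / [3, 5] / [6, 7]
  Insert 6 (step 8): P = [1, 3, 4, 6] / [2, 7] / [5, 8];  Q = [1, 2, 4, 8] / [3, 5] / [6, 7]
Final shape: (4, 2, 2).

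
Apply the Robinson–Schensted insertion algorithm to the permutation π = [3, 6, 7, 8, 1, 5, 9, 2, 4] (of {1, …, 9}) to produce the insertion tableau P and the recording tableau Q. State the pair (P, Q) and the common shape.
P = [1, 2, 4, 8, 9] / [3, 5, 7] / [6];  Q = [1, 2, 3, 4, 7] / [5, 6, 9] / [8];  common shape = (5, 3, 1)

Row-insert the values π_1, π_2, … into P one at a time, bumping the leftmost entry strictly greater than the inserted value down to the next row. The recording tableau Q records, in position (i, j), the step at which that cell was added to P.
  Insert 3 (step 1): P = [3];  Q = [1]
  Insert 6 (step 2): P = [3, 6];  Q = [1, 2]
  Insert 7 (step 3): P = [3, 6, 7];  Q = [1, 2, 3]
  Insert 8 (step 4): P = [3, 6, 7, 8];  Q = [1, 2, 3, 4]
  Insert 1 (step 5): P = [1, 6, 7, 8] / [3];  Q = [1, 2, 3, 4] / [5]
  Insert 5 (step 6): P = [1, 5, 7, 8] / [3, 6];  Q = [1, 2, 3, 4] / [5, 6]
  Insert 9 (step 7): P = [1, 5, 7, 8, 9] / [3, 6];  Q = [1, 2, 3, 4, 7] / [5, 6]
  Insert 2 (step 8): P = [1, 2, 7, 8, 9] / [3, 5] / [6];  Q = [1, 2, 3, 4, 7] / [5, 6] / [8]
  Insert 4 (step 9): P = [1, 2, 4, 8, 9] / [3, 5, 7] / [6];  Q = [1, 2, 3, 4, 7] / [5, 6, 9] / [8]
Final shape: (5, 3, 1).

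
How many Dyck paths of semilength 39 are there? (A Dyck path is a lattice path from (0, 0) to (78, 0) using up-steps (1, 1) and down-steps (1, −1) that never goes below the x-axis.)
C_39 = 680425371729975800390

These Dyck paths are counted by the Catalan number C_n = (1/(n + 1)) · C(2n, n). For n = 39: C_39 = (1/40) · C(78, 39) = 27217014869199032015600/40 = 680425371729975800390.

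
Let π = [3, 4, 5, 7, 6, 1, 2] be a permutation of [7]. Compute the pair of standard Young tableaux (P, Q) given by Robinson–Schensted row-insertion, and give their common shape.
P = [1, 2, 5, 6] / [3, 4] / [7];  Q = [1, 2, 3, 4] / [5, 7] / [6];  common shape = (4, 2, 1)

Row-insert the values π_1, π_2, … into P one at a time, bumping the leftmost entry strictly greater than the inserted value down to the next row. The recording tableau Q records, in position (i, j), the step at which that cell was added to P.
  Insert 3 (step 1): P = [3];  Q = [1]
  Insert 4 (step 2): P = [3, 4];  Q = [1, 2]
  Insert 5 (step 3): P = [3, 4, 5];  Q = [1, 2, 3]
  Insert 7 (step 4): P = [3, 4, 5, 7];  Q = [1, 2, 3, 4]
  Insert 6 (step 5): P = [3, 4, 5, 6] / [7];  Q = [1, 2, 3, 4] / [5]
  Insert 1 (step 6): P = [1, 4, 5, 6] / [3] / [7];  Q = [1, 2, 3, 4] / [5] / [6]
  Insert 2 (step 7): P = [1, 2, 5, 6] / [3, 4] / [7];  Q = [1, 2, 3, 4] / [5, 7] / [6]
Final shape: (4, 2, 1).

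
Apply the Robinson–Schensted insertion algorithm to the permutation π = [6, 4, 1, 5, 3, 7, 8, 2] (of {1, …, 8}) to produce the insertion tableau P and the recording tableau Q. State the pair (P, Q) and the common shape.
P = [1, 2, 7, 8] / [3, 5] / [4] / [6];  Q = [1, 4, 6, 7] / [2, 5] / [3] / [8];  common shape = (4, 2, 1, 1)

Row-insert the values π_1, π_2, … into P one at a time, bumping the leftmost entry strictly greater than the inserted value down to the next row. The recording tableau Q records, in position (i, j), the step at which that cell was added to P.
  Insert 6 (step 1): P = [6];  Q = [1]
  Insert 4 (step 2): P = [4] / [6];  Q = [1] / [2]
  Insert 1 (step 3): P = [1] / [4] / [6];  Q = [1] / [2] / [3]
  Insert 5 (step 4): P = [1, 5] / [4] / [6];  Q = [1, 4] / [2] / [3]
  Insert 3 (step 5): P = [1, 3] / [4, 5] / [6];  Q = [1, 4] / [2, 5] / [3]
  Insert 7 (step 6): P = [1, 3, 7] / [4, 5] / [6];  Q = [1, 4, 6] / [2, 5] / [3]
  Insert 8 (step 7): P = [1, 3, 7, 8] / [4, 5] / [6];  Q = [1, 4, 6, 7] / [2, 5] / [3]
  Insert 2 (step 8): P = [1, 2, 7, 8] / [3, 5] / [4] / [6];  Q = [1, 4, 6, 7] / [2, 5] / [3] / [8]
Final shape: (4, 2, 1, 1).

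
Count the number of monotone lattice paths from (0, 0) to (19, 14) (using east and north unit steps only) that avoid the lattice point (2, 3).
Number of paths = 604067400

Total paths from (0, 0) to (19, 14): C(33, 19) = 818809200. Paths through (2, 3): (paths (0, 0) → (2, 3)) × (paths (2, 3) → (19, 14)) = C(5, 2) · C(28, 17) = 10 · 21474180 = 214741800. Avoidance count = 818809200 − 214741800 = 604067400.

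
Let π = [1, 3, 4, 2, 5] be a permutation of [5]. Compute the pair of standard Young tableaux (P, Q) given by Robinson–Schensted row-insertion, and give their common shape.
P = [1, 2, 4, 5] / [3];  Q = [1, 2, 3, 5] / [4];  common shape = (4, 1)

Row-insert the values π_1, π_2, … into P one at a time, bumping the leftmost entry strictly greater than the inserted value down to the next row. The recording tableau Q records, in position (i, j), the step at which that cell was added to P.
  Insert 1 (step 1): P = [1];  Q = [1]
  Insert 3 (step 2): P = [1, 3];  Q = [1, 2]
  Insert 4 (step 3): P = [1, 3, 4];  Q = [1, 2, 3]
  Insert 2 (step 4): P = [1, 2, 4] / [3];  Q = [1, 2, 3] / [4]
  Insert 5 (step 5): P = [1, 2, 4, 5] / [3];  Q = [1, 2, 3, 5] / [4]
Final shape: (4, 1).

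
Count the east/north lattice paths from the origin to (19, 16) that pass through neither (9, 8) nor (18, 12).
Number of paths = 2650614095

Inclusion–exclusion. Total paths: C(35, 19) = 4059928950. Through P₁: C(17, 9)·C(18, 10) = 1063756980. Through P₂: C(30, 18)·C(5, 1) = 432466125. Since P₁ is strictly southwest of P₂, a monotone path through both must visit P₁ then P₂; paths through both = C(17, 9)·C(13, 9)·C(5, 1) = 86908250. Avoid both = 4059928950 − 1063756980 − 432466125 + 86908250 = 2650614095.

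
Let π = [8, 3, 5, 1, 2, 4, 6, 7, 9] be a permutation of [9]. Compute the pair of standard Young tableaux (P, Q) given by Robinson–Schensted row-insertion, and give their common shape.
P = [1, 2, 4, 6, 7, 9] / [3, 5] / [8];  Q = [1, 3, 6, 7, 8, 9] / [2, 5] / [4];  common shape = (6, 2, 1)

Row-insert the values π_1, π_2, … into P one at a time, bumping the leftmost entry strictly greater than the inserted value down to the next row. The recording tableau Q records, in position (i, j), the step at which that cell was added to P.
  Insert 8 (step 1): P = [8];  Q = [1]
  Insert 3 (step 2): P = [3] / [8];  Q = [1] / [2]
  Insert 5 (step 3): P = [3, 5] / [8];  Q = [1, 3] / [2]
  Insert 1 (step 4): P = [1, 5] / [3] / [8];  Q = [1, 3] / [2] / [4]
  Insert 2 (step 5): P = [1, 2] / [3, 5] / [8];  Q = [1, 3] / [2, 5] / [4]
  Insert 4 (step 6): P = [1, 2, 4] / [3, 5] / [8];  Q = [1, 3, 6] / [2, 5] / [4]
  Insert 6 (step 7): P = [1, 2, 4, 6] / [3, 5] / [8];  Q = [1, 3, 6, 7] / [2, 5] / [4]
  Insert 7 (step 8): P = [1, 2, 4, 6, 7] / [3, 5] / [8];  Q = [1, 3, 6, 7, 8] / [2, 5] / [4]
  Insert 9 (step 9): P = [1, 2, 4, 6, 7, 9] / [3, 5] / [8];  Q = [1, 3, 6, 7, 8, 9] / [2, 5] / [4]
Final shape: (6, 2, 1).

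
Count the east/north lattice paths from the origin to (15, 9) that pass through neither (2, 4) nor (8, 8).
Number of paths = 1101224

Inclusion–exclusion. Total paths: C(24, 15) = 1307504. Through P₁: C(6, 2)·C(18, 13) = 128520. Through P₂: C(16, 8)·C(8, 7) = 102960. Since P₁ is strictly southwest of P₂, a monotone path through both must visit P₁ then P₂; paths through both = C(6, 2)·C(10, 6)·C(8, 7) = 25200. Avoid both = 1307504 − 128520 − 102960 + 25200 = 1101224.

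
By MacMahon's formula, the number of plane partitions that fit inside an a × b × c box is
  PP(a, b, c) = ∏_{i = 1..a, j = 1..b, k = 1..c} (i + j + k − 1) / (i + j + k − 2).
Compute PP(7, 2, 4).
PP(7, 2, 4) = 32670

Evaluate the triple product over i = 1..7, j = 1..2, k = 1..4. The factors are (2/1) · (3/2) · (4/3) · (5/4) · (3/2) · (4/3) · (5/4) · (6/5) · … (56 factors total). The numerators and denominators telescope so the product is an integer; carrying out the multiplication exactly gives PP(7, 2, 4) = 32670.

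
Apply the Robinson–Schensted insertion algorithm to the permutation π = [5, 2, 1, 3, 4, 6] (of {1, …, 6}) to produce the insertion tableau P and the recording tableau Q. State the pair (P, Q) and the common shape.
P = [1, 3, 4, 6] / [2] / [5];  Q = [1, 4, 5, 6] / [2] / [3];  common shape = (4, 1, 1)

Row-insert the values π_1, π_2, … into P one at a time, bumping the leftmost entry strictly greater than the inserted value down to the next row. The recording tableau Q records, in position (i, j), the step at which that cell was added to P.
  Insert 5 (step 1): P = [5];  Q = [1]
  Insert 2 (step 2): P = [2] / [5];  Q = [1] / [2]
  Insert 1 (step 3): P = [1] / [2] / [5];  Q = [1] / [2] / [3]
  Insert 3 (step 4): P = [1, 3] / [2] / [5];  Q = [1, 4] / [2] / [3]
  Insert 4 (step 5): P = [1, 3, 4] / [2] / [5];  Q = [1, 4, 5] / [2] / [3]
  Insert 6 (step 6): P = [1, 3, 4, 6] / [2] / [5];  Q = [1, 4, 5, 6] / [2] / [3]
Final shape: (4, 1, 1).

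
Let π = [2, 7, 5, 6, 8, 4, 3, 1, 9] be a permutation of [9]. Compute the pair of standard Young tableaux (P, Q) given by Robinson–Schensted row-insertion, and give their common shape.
P = [1, 3, 6, 8, 9] / [2] / [4] / [5] / [7];  Q = [1, 2, 4, 5, 9] / [3] / [6] / [7] / [8];  common shape = (5, 1, 1, 1, 1)

Row-insert the values π_1, π_2, … into P one at a time, bumping the leftmost entry strictly greater than the inserted value down to the next row. The recording tableau Q records, in position (i, j), the step at which that cell was added to P.
  Insert 2 (step 1): P = [2];  Q = [1]
  Insert 7 (step 2): P = [2, 7];  Q = [1, 2]
  Insert 5 (step 3): P = [2, 5] / [7];  Q = [1, 2] / [3]
  Insert 6 (step 4): P = [2, 5, 6] / [7];  Q = [1, 2, 4] / [3]
  Insert 8 (step 5): P = [2, 5, 6, 8] / [7];  Q = [1, 2, 4, 5] / [3]
  Insert 4 (step 6): P = [2, 4, 6, 8] / [5] / [7];  Q = [1, 2, 4, 5] / [3] / [6]
  Insert 3 (step 7): P = [2, 3, 6, 8] / [4] / [5] / [7];  Q = [1, 2, 4, 5] / [3] / [6] / [7]
  Insert 1 (step 8): P = [1, 3, 6, 8] / [2] / [4] / [5] / [7];  Q = [1, 2, 4, 5] / [3] / [6] / [7] / [8]
  Insert 9 (step 9): P = [1, 3, 6, 8, 9] / [2] / [4] / [5] / [7];  Q = [1, 2, 4, 5, 9] / [3] / [6] / [7] / [8]
Final shape: (5, 1, 1, 1, 1).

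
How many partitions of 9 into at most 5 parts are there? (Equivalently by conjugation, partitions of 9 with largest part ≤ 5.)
p(9, parts ≤ 5) = 23

Partitions of 9 with all parts ≤ 5: 5+4, 5+3+1, 5+2+2, 5+2+1+1, 5+1+1+1+1, 4+4+1, 4+3+2, 4+3+1+1, 4+2+2+1, 4+2+1+1+1, 4+1+1+1+1+1, 3+3+3, 3+3+2+1, 3+3+1+1+1, 3+2+2+2, 3+2+2+1+1, 3+2+1+1+1+1, 3+1+1+1+1+1+1, 2+2+2+2+1, 2+2+2+1+1+1, 2+2+1+1+1+1+1, 2+1+1+1+1+1+1+1, 1+1+1+1+1+1+1+1+1. Count = 23.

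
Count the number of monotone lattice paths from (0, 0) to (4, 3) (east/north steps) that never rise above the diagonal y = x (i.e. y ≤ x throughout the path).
Number of paths = 14

By the reflection principle (André's argument), the number of monotone paths to (4, 3) with n ≤ m that never go above y = x is C(7, 4) − C(7, 5) = 35 − 21 = 14.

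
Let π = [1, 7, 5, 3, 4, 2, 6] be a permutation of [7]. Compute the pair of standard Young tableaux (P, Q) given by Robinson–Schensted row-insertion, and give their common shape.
P = [1, 2, 4, 6] / [3] / [5] / [7];  Q = [1, 2, 5, 7] / [3] / [4] / [6];  common shape = (4, 1, 1, 1)

Row-insert the values π_1, π_2, … into P one at a time, bumping the leftmost entry strictly greater than the inserted value down to the next row. The recording tableau Q records, in position (i, j), the step at which that cell was added to P.
  Insert 1 (step 1): P = [1];  Q = [1]
  Insert 7 (step 2): P = [1, 7];  Q = [1, 2]
  Insert 5 (step 3): P = [1, 5] / [7];  Q = [1, 2] / [3]
  Insert 3 (step 4): P = [1, 3] / [5] / [7];  Q = [1, 2] / [3] / [4]
  Insert 4 (step 5): P = [1, 3, 4] / [5] / [7];  Q = [1, 2, 5] / [3] / [4]
  Insert 2 (step 6): P = [1, 2, 4] / [3] / [5] / [7];  Q = [1, 2, 5] / [3] / [4] / [6]
  Insert 6 (step 7): P = [1, 2, 4, 6] / [3] / [5] / [7];  Q = [1, 2, 5, 7] / [3] / [4] / [6]
Final shape: (4, 1, 1, 1).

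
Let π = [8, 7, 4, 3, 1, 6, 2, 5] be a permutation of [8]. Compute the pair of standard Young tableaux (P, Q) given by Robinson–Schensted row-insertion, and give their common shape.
P = [1, 2, 5] / [3, 6] / [4] / [7] / [8];  Q = [1, 6, 8] / [2, 7] / [3] / [4] / [5];  common shape = (3, 2, 1, 1, 1)

Row-insert the values π_1, π_2, … into P one at a time, bumping the leftmost entry strictly greater than the inserted value down to the next row. The recording tableau Q records, in position (i, j), the step at which that cell was added to P.
  Insert 8 (step 1): P = [8];  Q = [1]
  Insert 7 (step 2): P = [7] / [8];  Q = [1] / [2]
  Insert 4 (step 3): P = [4] / [7] / [8];  Q = [1] / [2] / [3]
  Insert 3 (step 4): P = [3] / [4] / [7] / [8];  Q = [1] / [2] / [3] / [4]
  Insert 1 (step 5): P = [1] / [3] / [4] / [7] / [8];  Q = [1] / [2] / [3] / [4] / [5]
  Insert 6 (step 6): P = [1, 6] / [3] / [4] / [7] / [8];  Q = [1, 6] / [2] / [3] / [4] / [5]
  Insert 2 (step 7): P = [1, 2] / [3, 6] / [4] / [7] / [8];  Q = [1, 6] / [2, 7] / [3] / [4] / [5]
  Insert 5 (step 8): P = [1, 2, 5] / [3, 6] / [4] / [7] / [8];  Q = [1, 6, 8] / [2, 7] / [3] / [4] / [5]
Final shape: (3, 2, 1, 1, 1).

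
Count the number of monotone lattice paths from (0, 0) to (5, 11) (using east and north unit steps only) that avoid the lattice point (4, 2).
Number of paths = 4218

Total paths from (0, 0) to (5, 11): C(16, 5) = 4368. Paths through (4, 2): (paths (0, 0) → (4, 2)) × (paths (4, 2) → (5, 11)) = C(6, 4) · C(10, 1) = 15 · 10 = 150. Avoidance count = 4368 − 150 = 4218.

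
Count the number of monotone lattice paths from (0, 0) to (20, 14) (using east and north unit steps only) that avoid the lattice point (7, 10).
Number of paths = 1345689400

Total paths from (0, 0) to (20, 14): C(34, 20) = 1391975640. Paths through (7, 10): (paths (0, 0) → (7, 10)) × (paths (7, 10) → (20, 14)) = C(17, 7) · C(17, 13) = 19448 · 2380 = 46286240. Avoidance count = 1391975640 − 46286240 = 1345689400.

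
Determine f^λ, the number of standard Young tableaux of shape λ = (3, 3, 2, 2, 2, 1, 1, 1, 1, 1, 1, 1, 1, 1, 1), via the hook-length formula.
# SYT of shape (3, 3, 2, 2, 2, 1, 1, 1, 1, 1, 1, 1, 1, 1, 1) = 1448370

Hook-length formula: f^λ = n! / Π hook(c), product over all cells c of the Young diagram. For λ = (3, 3, 2, 2, 2, 1, 1, 1, 1, 1, 1, 1, 1, 1, 1), n = 22 boxes. Hook lengths by row (left-to-right, top-to-bottom): [17, 6, 2]; [16, 5, 1]; [14, 3]; [13, 2]; [12, 1]; [10]; [9]; [8]; [7]; [6]; [5]; [4]; [3]; [2]; [1]. Product of hooks = 776045297664000. So f^λ = 22! / 776045297664000 = 1124000727777607680000 / 776045297664000 = 1448370.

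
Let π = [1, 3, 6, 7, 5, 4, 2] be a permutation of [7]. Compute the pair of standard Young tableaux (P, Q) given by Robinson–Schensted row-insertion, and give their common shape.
P = [1, 2, 4, 7] / [3] / [5] / [6];  Q = [1, 2, 3, 4] / [5] / [6] / [7];  common shape = (4, 1, 1, 1)

Row-insert the values π_1, π_2, … into P one at a time, bumping the leftmost entry strictly greater than the inserted value down to the next row. The recording tableau Q records, in position (i, j), the step at which that cell was added to P.
  Insert 1 (step 1): P = [1];  Q = [1]
  Insert 3 (step 2): P = [1, 3];  Q = [1, 2]
  Insert 6 (step 3): P = [1, 3, 6];  Q = [1, 2, 3]
  Insert 7 (step 4): P = [1, 3, 6, 7];  Q = [1, 2, 3, 4]
  Insert 5 (step 5): P = [1, 3, 5, 7] / [6];  Q = [1, 2, 3, 4] / [5]
  Insert 4 (step 6): P = [1, 3, 4, 7] / [5] / [6];  Q = [1, 2, 3, 4] / [5] / [6]
  Insert 2 (step 7): P = [1, 2, 4, 7] / [3] / [5] / [6];  Q = [1, 2, 3, 4] / [5] / [6] / [7]
Final shape: (4, 1, 1, 1).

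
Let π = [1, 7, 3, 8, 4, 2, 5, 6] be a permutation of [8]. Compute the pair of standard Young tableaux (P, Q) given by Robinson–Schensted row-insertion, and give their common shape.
P = [1, 2, 4, 5, 6] / [3, 8] / [7];  Q = [1, 2, 4, 7, 8] / [3, 5] / [6];  common shape = (5, 2, 1)

Row-insert the values π_1, π_2, … into P one at a time, bumping the leftmost entry strictly greater than the inserted value down to the next row. The recording tableau Q records, in position (i, j), the step at which that cell was added to P.
  Insert 1 (step 1): P = [1];  Q = [1]
  Insert 7 (step 2): P = [1, 7];  Q = [1, 2]
  Insert 3 (step 3): P = [1, 3] / [7];  Q = [1, 2] / [3]
  Insert 8 (step 4): P = [1, 3, 8] / [7];  Q = [1, 2, 4] / [3]
  Insert 4 (step 5): P = [1, 3, 4] / [7, 8];  Q = [1, 2, 4] / [3, 5]
  Insert 2 (step 6): P = [1, 2, 4] / [3, 8] / [7];  Q = [1, 2, 4] / [3, 5] / [6]
  Insert 5 (step 7): P = [1, 2, 4, 5] / [3, 8] / [7];  Q = [1, 2, 4, 7] / [3, 5] / [6]
  Insert 6 (step 8): P = [1, 2, 4, 5, 6] / [3, 8] / [7];  Q = [1, 2, 4, 7, 8] / [3, 5] / [6]
Final shape: (5, 2, 1).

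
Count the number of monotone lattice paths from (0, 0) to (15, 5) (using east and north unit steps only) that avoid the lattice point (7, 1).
Number of paths = 11544

Total paths from (0, 0) to (15, 5): C(20, 15) = 15504. Paths through (7, 1): (paths (0, 0) → (7, 1)) × (paths (7, 1) → (15, 5)) = C(8, 7) · C(12, 8) = 8 · 495 = 3960. Avoidance count = 15504 − 3960 = 11544.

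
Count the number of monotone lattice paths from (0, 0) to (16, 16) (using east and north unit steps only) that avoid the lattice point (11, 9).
Number of paths = 468056070

Total paths from (0, 0) to (16, 16): C(32, 16) = 601080390. Paths through (11, 9): (paths (0, 0) → (11, 9)) × (paths (11, 9) → (16, 16)) = C(20, 11) · C(12, 5) = 167960 · 792 = 133024320. Avoidance count = 601080390 − 133024320 = 468056070.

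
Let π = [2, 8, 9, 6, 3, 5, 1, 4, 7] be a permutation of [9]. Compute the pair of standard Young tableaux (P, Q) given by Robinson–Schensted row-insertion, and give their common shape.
P = [1, 3, 4, 7] / [2, 5] / [6, 9] / [8];  Q = [1, 2, 3, 9] / [4, 6] / [5, 8] / [7];  common shape = (4, 2, 2, 1)

Row-insert the values π_1, π_2, … into P one at a time, bumping the leftmost entry strictly greater than the inserted value down to the next row. The recording tableau Q records, in position (i, j), the step at which that cell was added to P.
  Insert 2 (step 1): P = [2];  Q = [1]
  Insert 8 (step 2): P = [2, 8];  Q = [1, 2]
  Insert 9 (step 3): P = [2, 8, 9];  Q = [1, 2, 3]
  Insert 6 (step 4): P = [2, 6, 9] / [8];  Q = [1, 2, 3] / [4]
  Insert 3 (step 5): P = [2, 3, 9] / [6] / [8];  Q = [1, 2, 3] / [4] / [5]
  Insert 5 (step 6): P = [2, 3, 5] / [6, 9] / [8];  Q = [1, 2, 3] / [4, 6] / [5]
  Insert 1 (step 7): P = [1, 3, 5] / [2, 9] / [6] / [8];  Q = [1, 2, 3] / [4, 6] / [5] / [7]
  Insert 4 (step 8): P = [1, 3, 4] / [2, 5] / [6, 9] / [8];  Q = [1, 2, 3] / [4, 6] / [5, 8] / [7]
  Insert 7 (step 9): P = [1, 3, 4, 7] / [2, 5] / [6, 9] / [8];  Q = [1, 2, 3, 9] / [4, 6] / [5, 8] / [7]
Final shape: (4, 2, 2, 1).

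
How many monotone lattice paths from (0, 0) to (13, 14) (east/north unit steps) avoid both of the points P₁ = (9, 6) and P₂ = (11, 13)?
Number of paths = 10632933

Inclusion–exclusion. Total paths: C(27, 13) = 20058300. Through P₁: C(15, 9)·C(12, 4) = 2477475. Through P₂: C(24, 11)·C(3, 2) = 7488432. Since P₁ is strictly southwest of P₂, a monotone path through both must visit P₁ then P₂; paths through both = C(15, 9)·C(9, 2)·C(3, 2) = 540540. Avoid both = 20058300 − 2477475 − 7488432 + 540540 = 10632933.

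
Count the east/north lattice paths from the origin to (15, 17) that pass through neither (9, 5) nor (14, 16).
Number of paths = 255201714

Inclusion–exclusion. Total paths: C(32, 15) = 565722720. Through P₁: C(14, 9)·C(18, 6) = 37165128. Through P₂: C(30, 14)·C(2, 1) = 290845350. Since P₁ is strictly southwest of P₂, a monotone path through both must visit P₁ then P₂; paths through both = C(14, 9)·C(16, 5)·C(2, 1) = 17489472. Avoid both = 565722720 − 37165128 − 290845350 + 17489472 = 255201714.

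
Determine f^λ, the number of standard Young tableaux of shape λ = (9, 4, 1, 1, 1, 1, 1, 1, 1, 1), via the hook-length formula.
# SYT of shape (9, 4, 1, 1, 1, 1, 1, 1, 1, 1) = 16166150

Hook-length formula: f^λ = n! / Π hook(c), product over all cells c of the Young diagram. For λ = (9, 4, 1, 1, 1, 1, 1, 1, 1, 1), n = 21 boxes. Hook lengths by row (left-to-right, top-to-bottom): [18, 9, 8, 7, 5, 4, 3, 2, 1]; [12, 3, 2, 1]; [8]; [7]; [6]; [5]; [4]; [3]; [2]; [1]. Product of hooks = 3160365465600. So f^λ = 21! / 3160365465600 = 51090942171709440000 / 3160365465600 = 16166150.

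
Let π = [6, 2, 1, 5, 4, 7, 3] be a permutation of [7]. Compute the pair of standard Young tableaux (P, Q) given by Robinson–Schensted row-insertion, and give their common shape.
P = [1, 3, 7] / [2, 4] / [5] / [6];  Q = [1, 4, 6] / [2, 5] / [3] / [7];  common shape = (3, 2, 1, 1)

Row-insert the values π_1, π_2, … into P one at a time, bumping the leftmost entry strictly greater than the inserted value down to the next row. The recording tableau Q records, in position (i, j), the step at which that cell was added to P.
  Insert 6 (step 1): P = [6];  Q = [1]
  Insert 2 (step 2): P = [2] / [6];  Q = [1] / [2]
  Insert 1 (step 3): P = [1] / [2] / [6];  Q = [1] / [2] / [3]
  Insert 5 (step 4): P = [1, 5] / [2] / [6];  Q = [1, 4] / [2] / [3]
  Insert 4 (step 5): P = [1, 4] / [2, 5] / [6];  Q = [1, 4] / [2, 5] / [3]
  Insert 7 (step 6): P = [1, 4, 7] / [2, 5] / [6];  Q = [1, 4, 6] / [2, 5] / [3]
  Insert 3 (step 7): P = [1, 3, 7] / [2, 4] / [5] / [6];  Q = [1, 4, 6] / [2, 5] / [3] / [7]
Final shape: (3, 2, 1, 1).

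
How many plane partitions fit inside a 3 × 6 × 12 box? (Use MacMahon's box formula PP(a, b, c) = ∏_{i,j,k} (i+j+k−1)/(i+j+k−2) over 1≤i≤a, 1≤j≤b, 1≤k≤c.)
PP(3, 6, 12) = 99604982880

Evaluate the triple product over i = 1..3, j = 1..6, k = 1..12. The factors are (2/1) · (3/2) · (4/3) · (5/4) · (6/5) · (7/6) · (8/7) · (9/8) · … (216 factors total). The numerators and denominators telescope so the product is an integer; carrying out the multiplication exactly gives PP(3, 6, 12) = 99604982880.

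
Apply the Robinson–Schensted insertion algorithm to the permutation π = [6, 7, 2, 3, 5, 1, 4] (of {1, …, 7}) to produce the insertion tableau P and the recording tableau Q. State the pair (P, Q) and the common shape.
P = [1, 3, 4] / [2, 5] / [6, 7];  Q = [1, 2, 5] / [3, 4] / [6, 7];  common shape = (3, 2, 2)

Row-insert the values π_1, π_2, … into P one at a time, bumping the leftmost entry strictly greater than the inserted value down to the next row. The recording tableau Q records, in position (i, j), the step at which that cell was added to P.
  Insert 6 (step 1): P = [6];  Q = [1]
  Insert 7 (step 2): P = [6, 7];  Q = [1, 2]
  Insert 2 (step 3): P = [2, 7] / [6];  Q = [1, 2] / [3]
  Insert 3 (step 4): P = [2, 3] / [6, 7];  Q = [1, 2] / [3, 4]
  Insert 5 (step 5): P = [2, 3, 5] / [6, 7];  Q = [1, 2, 5] / [3, 4]
  Insert 1 (step 6): P = [1, 3, 5] / [2, 7] / [6];  Q = [1, 2, 5] / [3, 4] / [6]
  Insert 4 (step 7): P = [1, 3, 4] / [2, 5] / [6, 7];  Q = [1, 2, 5] / [3, 4] / [6, 7]
Final shape: (3, 2, 2).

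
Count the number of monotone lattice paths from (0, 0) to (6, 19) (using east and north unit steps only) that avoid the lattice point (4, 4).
Number of paths = 167580

Total paths from (0, 0) to (6, 19): C(25, 6) = 177100. Paths through (4, 4): (paths (0, 0) → (4, 4)) × (paths (4, 4) → (6, 19)) = C(8, 4) · C(17, 2) = 70 · 136 = 9520. Avoidance count = 177100 − 9520 = 167580.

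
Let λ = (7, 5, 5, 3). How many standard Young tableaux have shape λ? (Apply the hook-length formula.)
# SYT of shape (7, 5, 5, 3) = 31039008

Hook-length formula: f^λ = n! / Π hook(c), product over all cells c of the Young diagram. For λ = (7, 5, 5, 3), n = 20 boxes. Hook lengths by row (left-to-right, top-to-bottom): [10, 9, 8, 6, 5, 2, 1]; [7, 6, 5, 3, 2]; [6, 5, 4, 2, 1]; [3, 2, 1]. Product of hooks = 78382080000. So f^λ = 20! / 78382080000 = 2432902008176640000 / 78382080000 = 31039008.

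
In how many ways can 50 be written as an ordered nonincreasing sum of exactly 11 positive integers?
p(50, 11 parts) = 17475

Partitions of n into exactly k parts are in bijection with partitions of n − k into at most k parts (subtract 1 from each part). So p(50, exactly 11) = p(39, parts ≤ 11). Computing via the recurrence p(m, j) = p(m, j−1) + p(m−j, j) gives 17475.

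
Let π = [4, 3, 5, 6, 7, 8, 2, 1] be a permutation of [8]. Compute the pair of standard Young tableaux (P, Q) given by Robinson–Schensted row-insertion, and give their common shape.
P = [1, 5, 6, 7, 8] / [2] / [3] / [4];  Q = [1, 3, 4, 5, 6] / [2] / [7] / [8];  common shape = (5, 1, 1, 1)

Row-insert the values π_1, π_2, … into P one at a time, bumping the leftmost entry strictly greater than the inserted value down to the next row. The recording tableau Q records, in position (i, j), the step at which that cell was added to P.
  Insert 4 (step 1): P = [4];  Q = [1]
  Insert 3 (step 2): P = [3] / [4];  Q = [1] / [2]
  Insert 5 (step 3): P = [3, 5] / [4];  Q = [1, 3] / [2]
  Insert 6 (step 4): P = [3, 5, 6] / [4];  Q = [1, 3, 4] / [2]
  Insert 7 (step 5): P = [3, 5, 6, 7] / [4];  Q = [1, 3, 4, 5] / [2]
  Insert 8 (step 6): P = [3, 5, 6, 7, 8] / [4];  Q = [1, 3, 4, 5, 6] / [2]
  Insert 2 (step 7): P = [2, 5, 6, 7, 8] / [3] / [4];  Q = [1, 3, 4, 5, 6] / [2] / [7]
  Insert 1 (step 8): P = [1, 5, 6, 7, 8] / [2] / [3] / [4];  Q = [1, 3, 4, 5, 6] / [2] / [7] / [8]
Final shape: (5, 1, 1, 1).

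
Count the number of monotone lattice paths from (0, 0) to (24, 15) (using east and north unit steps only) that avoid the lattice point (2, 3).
Number of paths = 19657300260

Total paths from (0, 0) to (24, 15): C(39, 24) = 25140840660. Paths through (2, 3): (paths (0, 0) → (2, 3)) × (paths (2, 3) → (24, 15)) = C(5, 2) · C(34, 22) = 10 · 548354040 = 5483540400. Avoidance count = 25140840660 − 5483540400 = 19657300260.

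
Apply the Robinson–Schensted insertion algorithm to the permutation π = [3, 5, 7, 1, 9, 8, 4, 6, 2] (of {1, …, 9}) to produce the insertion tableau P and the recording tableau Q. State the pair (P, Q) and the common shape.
P = [1, 2, 6, 8] / [3, 4, 7] / [5] / [9];  Q = [1, 2, 3, 5] / [4, 6, 8] / [7] / [9];  common shape = (4, 3, 1, 1)

Row-insert the values π_1, π_2, … into P one at a time, bumping the leftmost entry strictly greater than the inserted value down to the next row. The recording tableau Q records, in position (i, j), the step at which that cell was added to P.
  Insert 3 (step 1): P = [3];  Q = [1]
  Insert 5 (step 2): P = [3, 5];  Q = [1, 2]
  Insert 7 (step 3): P = [3, 5, 7];  Q = [1, 2, 3]
  Insert 1 (step 4): P = [1, 5, 7] / [3];  Q = [1, 2, 3] / [4]
  Insert 9 (step 5): P = [1, 5, 7, 9] / [3];  Q = [1, 2, 3, 5] / [4]
  Insert 8 (step 6): P = [1, 5, 7, 8] / [3, 9];  Q = [1, 2, 3, 5] / [4, 6]
  Insert 4 (step 7): P = [1, 4, 7, 8] / [3, 5] / [9];  Q = [1, 2, 3, 5] / [4, 6] / [7]
  Insert 6 (step 8): P = [1, 4, 6, 8] / [3, 5, 7] / [9];  Q = [1, 2, 3, 5] / [4, 6, 8] / [7]
  Insert 2 (step 9): P = [1, 2, 6, 8] / [3, 4, 7] / [5] / [9];  Q = [1, 2, 3, 5] / [4, 6, 8] / [7] / [9]
Final shape: (4, 3, 1, 1).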